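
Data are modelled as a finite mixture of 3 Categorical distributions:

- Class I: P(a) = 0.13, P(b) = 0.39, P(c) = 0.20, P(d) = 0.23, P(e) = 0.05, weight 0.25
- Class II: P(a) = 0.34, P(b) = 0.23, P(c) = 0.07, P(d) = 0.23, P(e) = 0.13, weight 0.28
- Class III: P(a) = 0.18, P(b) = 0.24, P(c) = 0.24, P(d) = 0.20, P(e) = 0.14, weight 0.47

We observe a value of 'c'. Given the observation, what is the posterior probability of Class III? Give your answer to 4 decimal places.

0.6184

The responsibility of component k is w_k f_k(x) divided by Σ_j w_j f_j(x).
Component likelihoods at x = 'c':
  L_I = 0.2
  L_II = 0.07
  L_III = 0.24
Unnormalised posteriors:
  w_I·L_I = 0.25 × 0.2 = 0.05
  w_II·L_II = 0.28 × 0.07 = 0.0196
  w_III·L_III = 0.47 × 0.24 = 0.1128
Normaliser: 0.05 + 0.0196 + 0.1128 = 0.1824
So the posterior for Class III is 0.1128 / 0.1824 ≈ 0.6184.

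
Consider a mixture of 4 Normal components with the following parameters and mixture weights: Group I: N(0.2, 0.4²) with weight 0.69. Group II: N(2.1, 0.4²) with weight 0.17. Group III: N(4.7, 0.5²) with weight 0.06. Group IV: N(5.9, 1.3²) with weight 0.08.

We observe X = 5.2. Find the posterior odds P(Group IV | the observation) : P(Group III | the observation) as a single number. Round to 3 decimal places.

0.731

The posterior odds equal the prior odds times the likelihood ratio: (w_i/w_j)·(f_i(x)/f_j(x)).
Normal densities:
  f_I = (1/(0.4·√(2π)))·exp(−(5.2−0.2)²/(2·0.4²)) = 0.997356·exp(-78.12500) = 1.1738e-34
  f_II = (1/(0.4·√(2π)))·exp(−(5.2−2.1)²/(2·0.4²)) = 0.997356·exp(-30.03125) = 9.04574e-14
  f_III = (1/(0.5·√(2π)))·exp(−(5.2−4.7)²/(2·0.5²)) = 0.797885·exp(-0.50000) = 0.483941
  f_IV = (1/(1.3·√(2π)))·exp(−(5.2−5.9)²/(2·1.3²)) = 0.306879·exp(-0.14497) = 0.265465
Odds = (0.08/0.06) × (0.265465/0.483941) = 1.33333 × 0.548547 ≈ 0.731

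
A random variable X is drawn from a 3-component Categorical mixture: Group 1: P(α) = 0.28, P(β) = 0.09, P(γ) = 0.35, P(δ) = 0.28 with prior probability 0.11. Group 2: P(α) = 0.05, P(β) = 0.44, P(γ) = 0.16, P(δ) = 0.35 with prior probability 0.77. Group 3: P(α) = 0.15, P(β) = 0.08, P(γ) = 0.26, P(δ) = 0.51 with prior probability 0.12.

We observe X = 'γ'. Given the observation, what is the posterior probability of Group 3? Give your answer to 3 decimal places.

By Bayes' theorem, P(k | x) = P(Z=k) f_k(x) / Σ_j P(Z=j) f_j(x).
Categorical probabilities:
  p_1 = P(γ | comp) = 0.35
  p_2 = P(γ | comp) = 0.16
  p_3 = P(γ | comp) = 0.26
Multiply by the mixture weights:
  P(Z=1)·p_1 = 0.11 × 0.35 = 0.0385
  P(Z=2)·p_2 = 0.77 × 0.16 = 0.1232
  P(Z=3)·p_3 = 0.12 × 0.26 = 0.0312
Sum: 0.0385 + 0.1232 + 0.0312 = 0.1929
So the posterior for Group 3 is 0.0312 / 0.1929 ≈ 0.162.

0.162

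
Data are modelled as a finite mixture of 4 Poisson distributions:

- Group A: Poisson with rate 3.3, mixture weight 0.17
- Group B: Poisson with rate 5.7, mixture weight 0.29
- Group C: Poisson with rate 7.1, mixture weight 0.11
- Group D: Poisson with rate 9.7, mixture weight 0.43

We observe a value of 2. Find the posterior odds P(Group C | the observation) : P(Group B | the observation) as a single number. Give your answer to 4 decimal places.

The posterior odds equal the prior odds times the likelihood ratio: (w_i/w_j)·(f_i(x)/f_j(x)).
Poisson probabilities:
  f_A = e^(−3.3)·3.3^2/2! = 0.200829
  f_B = e^(−5.7)·5.7^2/2! = 0.0543552
  f_C = e^(−7.1)·7.1^2/2! = 0.0207968
  f_D = e^(−9.7)·9.7^2/2! = 0.00288308
Odds = (0.11/0.29) × (0.0207968/0.0543552) = 0.37931 × 0.382609 ≈ 0.1451

0.1451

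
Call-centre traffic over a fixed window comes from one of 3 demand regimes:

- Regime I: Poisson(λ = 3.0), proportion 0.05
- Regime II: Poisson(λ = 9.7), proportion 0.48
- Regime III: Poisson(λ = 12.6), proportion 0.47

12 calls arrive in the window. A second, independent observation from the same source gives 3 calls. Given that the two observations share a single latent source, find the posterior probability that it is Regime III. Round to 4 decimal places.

0.1302

By Bayes' theorem, P(k | x) = π_k f_k(x) / Σ_j π_j f_j(x).
Since both observations come from the same component, the likelihood for component k is f_k(x₁)·f_k(x₂).
  f_I = [e^(−3.0)·3.0^12/12! = 5.52376e-05] × [0.224042] = 1.23755e-05
  f_II = [e^(−9.7)·9.7^12/12! = 0.0887702] × [0.00932197] = 0.000827513
  f_III = [e^(−12.6)·12.6^12/12! = 0.11272] × [0.00112422] = 0.000126721
Unnormalised posteriors:
  π_I·f_I = 0.05 × 1.23755e-05 = 6.18776e-07
  π_II·f_II = 0.48 × 0.000827513 = 0.000397206
  π_III·f_III = 0.47 × 0.000126721 = 5.95589e-05
Sum: 6.18776e-07 + 0.000397206 + 5.95589e-05 = 0.000457384
P(Regime III | x₁,x₂) ≈ 0.1302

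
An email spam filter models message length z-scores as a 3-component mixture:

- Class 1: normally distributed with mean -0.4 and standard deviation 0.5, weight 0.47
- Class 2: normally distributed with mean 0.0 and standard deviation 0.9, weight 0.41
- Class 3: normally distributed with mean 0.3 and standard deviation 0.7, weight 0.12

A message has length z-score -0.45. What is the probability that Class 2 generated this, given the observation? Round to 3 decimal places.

0.280

P(component k | x) = P(Z=k)·f_k(x) / marginal(x), where marginal(x) = Σ_j P(Z=j)·f_j(x).
Evaluate each component's likelihood at the observed value:
  f_1 = (1/(0.5·√(2π)))·exp(−(-0.45−-0.4)²/(2·0.5²)) = 0.797885·exp(-0.00500) = 0.793905
  f_2 = (1/(0.9·√(2π)))·exp(−(-0.45−0.0)²/(2·0.9²)) = 0.443269·exp(-0.12500) = 0.391184
  f_3 = (1/(0.7·√(2π)))·exp(−(-0.45−0.3)²/(2·0.7²)) = 0.569918·exp(-0.57398) = 0.321023
Weight by the priors:
  P(Z=1)·f_1 = 0.47 × 0.793905 = 0.373135
  P(Z=2)·f_2 = 0.41 × 0.391184 = 0.160385
  P(Z=3)·f_3 = 0.12 × 0.321023 = 0.0385227
Sum: 0.373135 + 0.160385 + 0.0385227 = 0.572043
P(Class 2 | -0.45) ≈ 0.280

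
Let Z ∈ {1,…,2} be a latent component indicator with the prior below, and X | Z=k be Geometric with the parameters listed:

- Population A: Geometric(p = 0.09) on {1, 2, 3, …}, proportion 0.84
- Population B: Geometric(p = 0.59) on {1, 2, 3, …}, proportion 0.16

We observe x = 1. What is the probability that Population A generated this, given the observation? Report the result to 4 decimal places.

0.4447

Apply Bayes' rule: the posterior for each component is proportional to its prior times its likelihood at x.
Component likelihoods at x = 1:
  p_A = 0.09·(1−0.09)^0 = 0.09·1 = 0.09
  p_B = 0.59·(1−0.59)^0 = 0.59·1 = 0.59
Unnormalised posteriors:
  π_A·p_A = 0.84 × 0.09 = 0.0756
  π_B·p_B = 0.16 × 0.59 = 0.0944
Evidence: 0.0756 + 0.0944 = 0.17
So the posterior for Population A is 0.0756 / 0.17 ≈ 0.4447.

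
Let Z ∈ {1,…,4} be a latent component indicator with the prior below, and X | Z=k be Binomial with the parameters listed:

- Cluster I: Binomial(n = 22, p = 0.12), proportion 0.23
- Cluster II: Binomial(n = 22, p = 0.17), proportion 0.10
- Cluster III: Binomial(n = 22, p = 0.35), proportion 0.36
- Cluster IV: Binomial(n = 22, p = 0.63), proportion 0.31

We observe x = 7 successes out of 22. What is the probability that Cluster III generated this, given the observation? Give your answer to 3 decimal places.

By Bayes' theorem, P(k | x) = P(Z=k) f_k(x) / Σ_j P(Z=j) f_j(x).
Binomial probabilities:
  f_I = C(22,7)·0.12^7·0.88^15 = 170544·3.58318e-07·0.146974 = 0.00898143
  f_II = C(22,7)·0.17^7·0.83^15 = 170544·4.10339e-06·0.0611183 = 0.0427711
  f_III = C(22,7)·0.35^7·0.65^15 = 170544·0.000643393·0.00156207 = 0.171401
  f_IV = C(22,7)·0.63^7·0.37^15 = 170544·0.0393898·3.33446e-07 = 0.00223999
Weight by the priors:
  P(Z=I)·f_I = 0.23 × 0.00898143 = 0.00206573
  P(Z=II)·f_II = 0.10 × 0.0427711 = 0.00427711
  P(Z=III)·f_III = 0.36 × 0.171401 = 0.0617043
  P(Z=IV)·f_IV = 0.31 × 0.00223999 = 0.000694397
Denominator: 0.00206573 + 0.00427711 + 0.0617043 + 0.000694397 = 0.0687416
So the posterior for Cluster III is 0.0617043 / 0.0687416 ≈ 0.898.

0.898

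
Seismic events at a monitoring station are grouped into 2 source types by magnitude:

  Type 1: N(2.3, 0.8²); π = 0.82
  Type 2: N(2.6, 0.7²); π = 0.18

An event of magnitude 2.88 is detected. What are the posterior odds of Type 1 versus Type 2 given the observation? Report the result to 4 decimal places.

3.3201

Posterior odds = (w_i f_i(x)) / (w_j f_j(x)); the normalising sum cancels.
Component likelihoods at x = 2.88:
  p_1 = (1/(0.8·√(2π)))·exp(−(2.88−2.3)²/(2·0.8²)) = 0.498678·exp(-0.26281) = 0.383426
  p_2 = (1/(0.7·√(2π)))·exp(−(2.88−2.6)²/(2·0.7²)) = 0.569918·exp(-0.08000) = 0.5261
Posterior odds = (w_1·p_1) / (w_2·p_2) = (0.82·0.383426) / (0.18·0.5261) = 0.31441 / 0.094698 ≈ 3.3201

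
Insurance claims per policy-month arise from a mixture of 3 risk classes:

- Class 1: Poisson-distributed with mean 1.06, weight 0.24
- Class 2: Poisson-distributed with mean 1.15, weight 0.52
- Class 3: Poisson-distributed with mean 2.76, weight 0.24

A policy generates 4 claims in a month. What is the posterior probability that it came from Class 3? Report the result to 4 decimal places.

0.6917

Apply Bayes' rule: the posterior for each component is proportional to its prior times its likelihood at x.
Poisson probabilities:
  f_1 = e^(−1.06)·1.06^4/4! = 0.0182247
  f_2 = e^(−1.15)·1.15^4/4! = 0.023075
  f_3 = e^(−2.76)·2.76^4/4! = 0.153028
Unnormalised posteriors:
  w_1·f_1 = 0.24 × 0.0182247 = 0.00437392
  w_2·f_2 = 0.52 × 0.023075 = 0.011999
  w_3·f_3 = 0.24 × 0.153028 = 0.0367268
Denominator: 0.00437392 + 0.011999 + 0.0367268 = 0.0530998
P(Class 3 | x) ≈ 0.6917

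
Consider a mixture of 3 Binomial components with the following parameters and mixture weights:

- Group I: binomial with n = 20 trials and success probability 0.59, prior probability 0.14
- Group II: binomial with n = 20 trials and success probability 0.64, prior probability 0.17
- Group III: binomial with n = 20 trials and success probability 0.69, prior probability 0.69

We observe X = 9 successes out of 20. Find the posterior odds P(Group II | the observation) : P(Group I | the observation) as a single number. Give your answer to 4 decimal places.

0.6039

The posterior odds equal the prior odds times the likelihood ratio: (w_i/w_j)·(f_i(x)/f_j(x)).
Binomial probabilities:
  L_I = C(20,9)·0.59^9·0.41^11 = 167960·0.008663·5.50329e-05 = 0.0800749
  L_II = C(20,9)·0.64^9·0.36^11 = 167960·0.0180144·1.31622e-05 = 0.0398248
  L_III = C(20,9)·0.69^9·0.31^11 = 167960·0.0354521·2.54085e-06 = 0.0151296
Posterior odds = (w_II·L_II) / (w_I·L_I) = (0.17·0.0398248) / (0.14·0.0800749) = 0.00677021 / 0.0112105 ≈ 0.6039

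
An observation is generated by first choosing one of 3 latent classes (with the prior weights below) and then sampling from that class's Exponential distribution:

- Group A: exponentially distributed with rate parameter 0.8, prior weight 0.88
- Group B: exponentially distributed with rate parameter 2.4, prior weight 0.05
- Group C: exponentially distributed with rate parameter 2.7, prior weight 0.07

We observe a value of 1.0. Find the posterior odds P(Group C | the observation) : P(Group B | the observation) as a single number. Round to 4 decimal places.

Only the two components matter; the odds are (P(Z=i) f_i(x)) / (P(Z=j) f_j(x)).
Evaluate each component's likelihood at the observed value:
  L_A = 0.359463
  L_B = 0.217723
  L_C = 0.181455
Posterior odds = (P(Z=C)·L_C) / (P(Z=B)·L_B) = (0.07·0.181455) / (0.05·0.217723) = 0.0127018 / 0.0108862 ≈ 1.1668

1.1668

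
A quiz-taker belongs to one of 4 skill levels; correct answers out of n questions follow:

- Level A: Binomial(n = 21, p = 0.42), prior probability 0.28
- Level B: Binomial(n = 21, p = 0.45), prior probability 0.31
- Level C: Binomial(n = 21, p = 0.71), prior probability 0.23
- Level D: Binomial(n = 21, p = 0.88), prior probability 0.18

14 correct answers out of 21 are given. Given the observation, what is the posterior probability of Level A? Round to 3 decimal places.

0.075

Apply Bayes' rule: the posterior for each component is proportional to its prior times its likelihood at x.
Binomial probabilities:
  f_A = C(21,14)·0.42^14·0.58^7 = 116280·5.31484e-06·0.0220798 = 0.0136455
  f_B = C(21,14)·0.45^14·0.55^7 = 116280·1.39629e-05·0.0152244 = 0.0247183
  f_C = C(21,14)·0.71^14·0.29^7 = 116280·0.00827212·0.000172499 = 0.165923
  f_D = C(21,14)·0.88^14·0.12^7 = 116280·0.167016·3.58318e-07 = 0.00695875
Unnormalised posteriors:
  π_A·f_A = 0.28 × 0.0136455 = 0.00382075
  π_B·f_B = 0.31 × 0.0247183 = 0.00766268
  π_C·f_C = 0.23 × 0.165923 = 0.0381624
  π_D·f_D = 0.18 × 0.00695875 = 0.00125257
Marginal: 0.00382075 + 0.00766268 + 0.0381624 + 0.00125257 = 0.0508984
P(Level A | 14 correct answers out of 21) ≈ 0.075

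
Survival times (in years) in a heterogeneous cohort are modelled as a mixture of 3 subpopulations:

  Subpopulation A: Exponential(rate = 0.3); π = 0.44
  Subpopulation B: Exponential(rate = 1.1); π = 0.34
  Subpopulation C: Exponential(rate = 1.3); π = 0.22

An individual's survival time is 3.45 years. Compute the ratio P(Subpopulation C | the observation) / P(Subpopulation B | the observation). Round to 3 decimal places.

0.384

Only the two components matter; the odds are (π_i f_i(x)) / (π_j f_j(x)).
Component likelihoods at x = 3.45 years:
  f_A = 0.3·e^(−0.3·3.45) = 0.3·e^(−1.0350) = 0.106568
  f_B = 1.1·e^(−1.1·3.45) = 1.1·e^(−3.7950) = 0.0247312
  f_C = 1.3·e^(−1.3·3.45) = 1.3·e^(−4.4850) = 0.01466
Posterior odds = (π_C·f_C) / (π_B·f_B) = (0.22·0.01466) / (0.34·0.0247312) = 0.00322519 / 0.00840861 ≈ 0.384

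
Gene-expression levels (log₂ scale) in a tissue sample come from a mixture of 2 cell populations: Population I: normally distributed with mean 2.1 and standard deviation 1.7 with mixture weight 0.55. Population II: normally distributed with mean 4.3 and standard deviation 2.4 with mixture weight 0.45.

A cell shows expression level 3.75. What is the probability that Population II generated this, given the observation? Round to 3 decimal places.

0.475

By Bayes' theorem, P(k | x) = π_k f_k(x) / Σ_j π_j f_j(x).
Evaluate each component's likelihood at the observed value:
  L_I = (1/(1.7·√(2π)))·exp(−(3.75−2.1)²/(2·1.7²)) = 0.234672·exp(-0.47102) = 0.146521
  L_II = (1/(2.4·√(2π)))·exp(−(3.75−4.3)²/(2·2.4²)) = 0.166226·exp(-0.02626) = 0.161918
Unnormalised posteriors:
  π_I·L_I = 0.55 × 0.146521 = 0.0805865
  π_II·L_II = 0.45 × 0.161918 = 0.072863
Normaliser: 0.0805865 + 0.072863 = 0.15345
P(Population II | 3.75) ≈ 0.475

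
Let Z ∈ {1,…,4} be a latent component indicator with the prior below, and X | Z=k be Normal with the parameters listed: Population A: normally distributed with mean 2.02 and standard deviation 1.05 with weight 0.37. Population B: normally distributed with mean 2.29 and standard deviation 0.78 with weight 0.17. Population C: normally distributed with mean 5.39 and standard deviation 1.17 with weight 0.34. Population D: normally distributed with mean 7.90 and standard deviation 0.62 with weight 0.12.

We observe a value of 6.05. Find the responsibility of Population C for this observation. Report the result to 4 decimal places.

0.9901

P(component k | x) = π_k·f_k(x) / marginal(x), where marginal(x) = Σ_j π_j·f_j(x).
Normal densities:
  f_A = 0.000240398
  f_B = 4.6014e-06
  f_C = 0.290821
  f_D = 0.00750155
Prior × likelihood for each component:
  π_A·f_A = 0.37 × 0.000240398 = 8.89471e-05
  π_B·f_B = 0.17 × 4.6014e-06 = 7.82239e-07
  π_C·f_C = 0.34 × 0.290821 = 0.0988791
  π_D·f_D = 0.12 × 0.00750155 = 0.000900186
Denominator: 8.89471e-05 + 7.82239e-07 + 0.0988791 + 0.000900186 = 0.099869
Responsibility of Population C: 0.0988791 / 0.099869 ≈ 0.9901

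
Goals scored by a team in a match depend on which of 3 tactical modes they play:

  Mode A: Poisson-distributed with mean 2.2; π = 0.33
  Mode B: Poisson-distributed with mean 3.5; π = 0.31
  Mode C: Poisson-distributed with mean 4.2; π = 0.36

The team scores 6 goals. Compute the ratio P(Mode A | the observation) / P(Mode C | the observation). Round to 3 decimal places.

Only the two components matter; the odds are (P(Z=i) f_i(x)) / (P(Z=j) f_j(x)).
Poisson probabilities:
  p_A = e^(−2.2)·2.2^6/6! = 0.0174484
  p_B = e^(−3.5)·3.5^6/6! = 0.0770983
  p_C = e^(−4.2)·4.2^6/6! = 0.114321
Posterior odds = (P(Z=A)·p_A) / (P(Z=C)·p_C) = (0.33·0.0174484) / (0.36·0.114321) = 0.00575797 / 0.0411556 ≈ 0.140

0.140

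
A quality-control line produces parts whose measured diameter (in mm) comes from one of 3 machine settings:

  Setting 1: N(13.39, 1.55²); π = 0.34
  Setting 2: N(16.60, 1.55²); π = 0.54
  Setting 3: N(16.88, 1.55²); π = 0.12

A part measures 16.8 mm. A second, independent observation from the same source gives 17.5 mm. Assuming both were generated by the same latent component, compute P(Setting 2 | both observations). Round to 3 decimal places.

The responsibility of component k is π_k f_k(x) divided by Σ_j π_j f_j(x).
Since both observations come from the same component, the likelihood for component k is f_k(x₁)·f_k(x₂).
  L_1 = [(1/(1.55·√(2π)))·exp(−(16.8−13.39)²/(2·1.55²)) = 0.257382·exp(-2.42000) = 0.0228868] × [0.00765253] = 0.000175142
  L_2 = [(1/(1.55·√(2π)))·exp(−(16.8−16.60)²/(2·1.55²)) = 0.257382·exp(-0.00832) = 0.255248] × [0.217454] = 0.0555048
  L_3 = [(1/(1.55·√(2π)))·exp(−(16.8−16.88)²/(2·1.55²)) = 0.257382·exp(-0.00133) = 0.25704] × [0.237594] = 0.061071
Prior × likelihood for each component:
  π_1·L_1 = 0.34 × 0.000175142 = 5.95483e-05
  π_2·L_2 = 0.54 × 0.0555048 = 0.0299726
  π_3·L_3 = 0.12 × 0.061071 = 0.00732851
Denominator: 5.95483e-05 + 0.0299726 + 0.00732851 = 0.0373606
So the posterior for Setting 2 is 0.0299726 / 0.0373606 ≈ 0.802.

0.802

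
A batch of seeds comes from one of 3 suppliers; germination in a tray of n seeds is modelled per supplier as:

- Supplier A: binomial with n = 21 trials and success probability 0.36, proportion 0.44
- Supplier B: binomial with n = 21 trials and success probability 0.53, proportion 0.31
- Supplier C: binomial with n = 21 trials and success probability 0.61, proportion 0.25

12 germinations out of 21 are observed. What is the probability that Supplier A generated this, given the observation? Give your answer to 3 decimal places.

0.108

Posterior ∝ prior × likelihood, so P(k | x) ∝ π_k f_k(x); normalise over all components.
Binomial probabilities:
  f_A = C(21,12)·0.36^12·0.64^9 = 293930·4.73838e-06·0.0180144 = 0.0250896
  f_B = C(21,12)·0.53^12·0.47^9 = 293930·0.000491259·0.00111913 = 0.161598
  f_C = C(21,12)·0.61^12·0.39^9 = 293930·0.00265435·0.000208728 = 0.162848
Weight by the priors:
  π_A·f_A = 0.44 × 0.0250896 = 0.0110394
  π_B·f_B = 0.31 × 0.161598 = 0.0500953
  π_C·f_C = 0.25 × 0.162848 = 0.0407121
Normaliser: 0.0110394 + 0.0500953 + 0.0407121 = 0.101847
P(Supplier A | data) ≈ 0.108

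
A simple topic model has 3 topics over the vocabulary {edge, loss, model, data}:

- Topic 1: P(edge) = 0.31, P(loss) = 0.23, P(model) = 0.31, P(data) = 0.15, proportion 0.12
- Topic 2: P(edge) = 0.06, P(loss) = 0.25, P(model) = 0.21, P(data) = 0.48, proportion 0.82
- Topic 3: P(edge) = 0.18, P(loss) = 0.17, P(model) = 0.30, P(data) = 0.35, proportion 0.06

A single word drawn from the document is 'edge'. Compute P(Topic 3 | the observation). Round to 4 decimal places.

P(component k | x) = π_k·f_k(x) / marginal(x), where marginal(x) = Σ_j π_j·f_j(x).
Categorical probabilities:
  L_1 = 0.31
  L_2 = 0.06
  L_3 = 0.18
Weight by the priors:
  π_1·L_1 = 0.12 × 0.31 = 0.0372
  π_2·L_2 = 0.82 × 0.06 = 0.0492
  π_3·L_3 = 0.06 × 0.18 = 0.0108
Normaliser: 0.0372 + 0.0492 + 0.0108 = 0.0972
Responsibility of Topic 3: 0.0108 / 0.0972 ≈ 0.1111

0.1111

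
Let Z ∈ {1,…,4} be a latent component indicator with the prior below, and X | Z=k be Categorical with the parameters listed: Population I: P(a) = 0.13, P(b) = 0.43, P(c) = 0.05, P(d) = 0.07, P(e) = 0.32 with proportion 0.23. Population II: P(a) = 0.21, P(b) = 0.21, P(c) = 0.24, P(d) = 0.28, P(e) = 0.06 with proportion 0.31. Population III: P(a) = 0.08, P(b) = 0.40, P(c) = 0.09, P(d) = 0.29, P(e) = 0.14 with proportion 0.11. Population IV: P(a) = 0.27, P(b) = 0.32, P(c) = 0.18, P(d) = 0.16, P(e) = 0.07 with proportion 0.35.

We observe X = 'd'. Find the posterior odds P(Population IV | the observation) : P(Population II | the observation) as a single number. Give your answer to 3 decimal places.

Posterior odds = (π_i f_i(x)) / (π_j f_j(x)); the normalising sum cancels.
Evaluate each component's likelihood at the observed value:
  L_I = 0.07
  L_II = 0.28
  L_III = 0.29
  L_IV = 0.16
0.056 / 0.0868 ≈ 0.645

0.645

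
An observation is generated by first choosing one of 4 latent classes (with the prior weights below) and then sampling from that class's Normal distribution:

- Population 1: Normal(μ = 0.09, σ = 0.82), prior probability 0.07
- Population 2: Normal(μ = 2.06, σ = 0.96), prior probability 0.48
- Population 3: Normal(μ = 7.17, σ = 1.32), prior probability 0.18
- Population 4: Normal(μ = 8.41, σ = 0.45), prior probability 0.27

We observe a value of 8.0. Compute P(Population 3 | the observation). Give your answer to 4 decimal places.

0.2202

By Bayes' theorem, P(k | x) = w_k f_k(x) / Σ_j w_j f_j(x).
Normal densities:
  f_1 = (1/(0.82·√(2π)))·exp(−(8.0−0.09)²/(2·0.82²)) = 0.486515·exp(-46.52595) = 3.02783e-21
  f_2 = (1/(0.96·√(2π)))·exp(−(8.0−2.06)²/(2·0.96²)) = 0.415565·exp(-19.14258) = 2.01894e-09
  f_3 = (1/(1.32·√(2π)))·exp(−(8.0−7.17)²/(2·1.32²)) = 0.302229·exp(-0.19769) = 0.248017
  f_4 = (1/(0.45·√(2π)))·exp(−(8.0−8.41)²/(2·0.45²)) = 0.886538·exp(-0.41506) = 0.585381
Multiply by the mixture weights:
  w_1·f_1 = 0.07 × 3.02783e-21 = 2.11948e-22
  w_2·f_2 = 0.48 × 2.01894e-09 = 9.6909e-10
  w_3·f_3 = 0.18 × 0.248017 = 0.0446431
  w_4·f_4 = 0.27 × 0.585381 = 0.158053
Marginal: 2.11948e-22 + 9.6909e-10 + 0.0446431 + 0.158053 = 0.202696
Responsibility of Population 3: 0.0446431 / 0.202696 ≈ 0.2202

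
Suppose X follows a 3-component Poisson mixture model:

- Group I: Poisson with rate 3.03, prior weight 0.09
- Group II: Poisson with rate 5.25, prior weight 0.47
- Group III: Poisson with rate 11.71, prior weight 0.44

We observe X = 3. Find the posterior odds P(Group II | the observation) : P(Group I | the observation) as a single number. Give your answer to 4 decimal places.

Since P(k|x) ∝ P(Z=k) f_k(x), the posterior odds are P(Z=i) f_i(x) / (P(Z=j) f_j(x)).
Component likelihoods at x = 3:
  f_I = 0.224008
  f_II = 0.126555
  f_III = 0.00219751
0.059481 / 0.0201608 ≈ 2.9503

2.9503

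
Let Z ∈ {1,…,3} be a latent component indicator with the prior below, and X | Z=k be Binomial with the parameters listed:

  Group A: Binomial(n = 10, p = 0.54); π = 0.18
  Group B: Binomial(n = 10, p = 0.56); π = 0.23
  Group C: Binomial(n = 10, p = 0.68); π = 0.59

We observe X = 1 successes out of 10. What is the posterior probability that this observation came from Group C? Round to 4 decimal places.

0.0770

P(component k | x) = π_k·f_k(x) / marginal(x), where marginal(x) = Σ_j π_j·f_j(x).
Evaluate each component's likelihood at the observed value:
  L_A = C(10,1)·0.54^1·0.46^9 = 10·0.54·0.00092219 = 0.00497983
  L_B = C(10,1)·0.56^1·0.44^9 = 10·0.56·0.000618122 = 0.00346148
  L_C = C(10,1)·0.68^1·0.32^9 = 10·0.68·3.51844e-05 = 0.000239254
Weight by the priors:
  π_A·L_A = 0.18 × 0.00497983 = 0.000896369
  π_B·L_B = 0.23 × 0.00346148 = 0.000796141
  π_C·L_C = 0.59 × 0.000239254 = 0.00014116
Evidence: 0.000896369 + 0.000796141 + 0.00014116 = 0.00183367
P(Group C | data) = 0.00014116 / 0.00183367 ≈ 0.0770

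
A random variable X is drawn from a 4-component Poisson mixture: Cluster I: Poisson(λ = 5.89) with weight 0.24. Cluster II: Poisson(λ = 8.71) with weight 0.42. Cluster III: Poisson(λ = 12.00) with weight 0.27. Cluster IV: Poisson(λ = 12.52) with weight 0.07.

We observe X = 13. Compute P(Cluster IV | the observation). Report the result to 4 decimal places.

The responsibility of component k is w_k f_k(x) divided by Σ_j w_j f_j(x).
Evaluate each component's likelihood at the observed value:
  p_I = 0.00456272
  p_II = 0.0439795
  p_III = 0.10557
  p_IV = 0.108945
Weight by the priors:
  w_I·p_I = 0.24 × 0.00456272 = 0.00109505
  w_II·p_II = 0.42 × 0.0439795 = 0.0184714
  w_III·p_III = 0.27 × 0.10557 = 0.028504
  w_IV·p_IV = 0.07 × 0.108945 = 0.00762618
Marginal: 0.00109505 + 0.0184714 + 0.028504 + 0.00762618 = 0.0556966
Responsibility of Cluster IV: 0.00762618 / 0.0556966 ≈ 0.1369

0.1369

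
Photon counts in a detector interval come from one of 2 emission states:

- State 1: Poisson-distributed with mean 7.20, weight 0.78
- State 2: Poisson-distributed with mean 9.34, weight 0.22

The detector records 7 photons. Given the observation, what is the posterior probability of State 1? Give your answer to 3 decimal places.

The responsibility of component k is π_k f_k(x) divided by Σ_j π_j f_j(x).
Evaluate each component's likelihood at the observed value:
  f_1 = e^(−7.20)·7.20^7/7! = 0.148586
  f_2 = e^(−9.34)·9.34^7/7! = 0.108066
Multiply by the mixture weights:
  π_1·f_1 = 0.78 × 0.148586 = 0.115897
  π_2·f_2 = 0.22 × 0.108066 = 0.0237744
Sum: 0.115897 + 0.0237744 = 0.139671
P(State 1 | data) = 0.115897 / 0.139671 ≈ 0.830

0.830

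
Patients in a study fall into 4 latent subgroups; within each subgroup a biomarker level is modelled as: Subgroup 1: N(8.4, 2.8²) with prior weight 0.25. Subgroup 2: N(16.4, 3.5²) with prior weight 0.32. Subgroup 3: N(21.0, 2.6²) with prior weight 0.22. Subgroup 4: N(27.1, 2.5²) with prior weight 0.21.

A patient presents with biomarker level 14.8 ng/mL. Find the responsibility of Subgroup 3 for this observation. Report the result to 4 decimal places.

The responsibility of component k is P(Z=k) f_k(x) divided by Σ_j P(Z=j) f_j(x).
Evaluate each component's likelihood at the observed value:
  L_1 = 0.0104537
  L_2 = 0.102675
  L_3 = 0.0089362
  L_4 = 8.84336e-07
Multiply by the mixture weights:
  P(Z=1)·L_1 = 0.25 × 0.0104537 = 0.00261342
  P(Z=2)·L_2 = 0.32 × 0.102675 = 0.0328558
  P(Z=3)·L_3 = 0.22 × 0.0089362 = 0.00196596
  P(Z=4)·L_4 = 0.21 × 8.84336e-07 = 1.8571e-07
Evidence: 0.00261342 + 0.0328558 + 0.00196596 + 1.8571e-07 = 0.0374354
P(Subgroup 3 | 14.8 ng/mL) = 0.00196596 / 0.0374354 ≈ 0.0525

0.0525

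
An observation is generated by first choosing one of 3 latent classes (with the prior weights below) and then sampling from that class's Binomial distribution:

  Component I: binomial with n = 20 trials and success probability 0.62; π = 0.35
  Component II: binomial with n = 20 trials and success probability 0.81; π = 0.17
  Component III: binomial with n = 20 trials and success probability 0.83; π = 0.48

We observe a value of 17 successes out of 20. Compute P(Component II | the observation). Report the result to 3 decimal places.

0.236

By Bayes' theorem, P(k | x) = π_k f_k(x) / Σ_j π_j f_j(x).
Evaluate each component's likelihood at the observed value:
  p_I = 0.018489
  p_II = 0.217476
  p_III = 0.235819
Prior × likelihood for each component:
  π_I·p_I = 0.35 × 0.018489 = 0.00647116
  π_II·p_II = 0.17 × 0.217476 = 0.0369709
  π_III·p_III = 0.48 × 0.235819 = 0.113193
Evidence: 0.00647116 + 0.0369709 + 0.113193 = 0.156635
P(Component II | the observation) = 0.0369709 / 0.156635 ≈ 0.236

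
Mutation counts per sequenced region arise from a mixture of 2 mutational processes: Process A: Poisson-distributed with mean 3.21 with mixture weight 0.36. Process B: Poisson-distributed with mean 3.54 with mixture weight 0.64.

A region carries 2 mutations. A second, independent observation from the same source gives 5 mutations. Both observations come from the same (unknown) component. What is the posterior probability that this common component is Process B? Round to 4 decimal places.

0.6457

Posterior ∝ prior × likelihood, so P(k | x) ∝ P(Z=k) f_k(x); normalise over all components.
Since both observations come from the same component, the likelihood for component k is f_k(x₁)·f_k(x₂).
  L_A = [e^(−3.21)·3.21^2/2! = 0.207919] × [0.11462] = 0.0238316
  L_B = [e^(−3.54)·3.54^2/2! = 0.181792] × [0.13441] = 0.0244347
Prior × likelihood for each component:
  P(Z=A)·L_A = 0.36 × 0.0238316 = 0.00857938
  P(Z=B)·L_B = 0.64 × 0.0244347 = 0.0156382
Normaliser: 0.00857938 + 0.0156382 = 0.0242176
P(Process B | x₁, x₂) ≈ 0.6457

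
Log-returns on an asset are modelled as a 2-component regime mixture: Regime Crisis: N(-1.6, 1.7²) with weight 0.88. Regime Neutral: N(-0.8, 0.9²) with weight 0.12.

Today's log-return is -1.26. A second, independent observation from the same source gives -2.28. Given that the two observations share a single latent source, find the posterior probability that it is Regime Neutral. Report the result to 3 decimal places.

Apply Bayes' rule: the posterior for each component is proportional to its prior times its likelihood at x.
Since both observations come from the same component, the likelihood for component k is f_k(x₁)·f_k(x₂).
  p_Crisis = [0.230025] × [0.216629] = 0.0498302
  p_Neutral = [0.388992] × [0.114672] = 0.0446067
Unnormalised posteriors:
  P(Z=Crisis)·p_Crisis = 0.88 × 0.0498302 = 0.0438506
  P(Z=Neutral)·p_Neutral = 0.12 × 0.0446067 = 0.0053528
Evidence: 0.0438506 + 0.0053528 = 0.0492034
Responsibility of Regime Neutral: 0.0053528 / 0.0492034 ≈ 0.109

0.109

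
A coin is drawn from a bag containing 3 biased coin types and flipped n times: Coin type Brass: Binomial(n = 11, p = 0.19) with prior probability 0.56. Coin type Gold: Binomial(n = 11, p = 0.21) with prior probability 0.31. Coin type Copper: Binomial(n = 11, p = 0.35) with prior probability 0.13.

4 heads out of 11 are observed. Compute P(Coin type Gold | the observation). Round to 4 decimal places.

Apply Bayes' rule: the posterior for each component is proportional to its prior times its likelihood at x.
Evaluate each component's likelihood at the observed value:
  f_Brass = C(11,4)·0.19^4·0.81^7 = 330·0.00130321·0.228768 = 0.0983838
  f_Gold = C(11,4)·0.21^4·0.79^7 = 330·0.00194481·0.192039 = 0.123248
  f_Copper = C(11,4)·0.35^4·0.65^7 = 330·0.0150062·0.0490223 = 0.242761
Prior × likelihood for each component:
  π_Brass·f_Brass = 0.56 × 0.0983838 = 0.0550949
  π_Gold·f_Gold = 0.31 × 0.123248 = 0.038207
  π_Copper·f_Copper = 0.13 × 0.242761 = 0.031559
Denominator: 0.0550949 + 0.038207 + 0.031559 = 0.124861
P(Coin type Gold | the observation) = 0.038207 / 0.124861 ≈ 0.3060

0.3060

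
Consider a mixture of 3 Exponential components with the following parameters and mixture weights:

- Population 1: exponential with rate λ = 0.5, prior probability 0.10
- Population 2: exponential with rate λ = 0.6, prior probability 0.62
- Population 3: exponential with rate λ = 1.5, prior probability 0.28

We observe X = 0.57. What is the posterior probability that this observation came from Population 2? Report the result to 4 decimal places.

Posterior ∝ prior × likelihood, so P(k | x) ∝ P(Z=k) f_k(x); normalise over all components.
Exponential densities:
  f_1 = 0.5·e^(−0.5·0.57) = 0.5·e^(−0.2850) = 0.376007
  f_2 = 0.6·e^(−0.6·0.57) = 0.6·e^(−0.3420) = 0.426209
  f_3 = 1.5·e^(−1.5·0.57) = 1.5·e^(−0.8550) = 0.637925
Multiply by the mixture weights:
  P(Z=1)·f_1 = 0.10 × 0.376007 = 0.0376007
  P(Z=2)·f_2 = 0.62 × 0.426209 = 0.26425
  P(Z=3)·f_3 = 0.28 × 0.637925 = 0.178619
Denominator: 0.0376007 + 0.26425 + 0.178619 = 0.480469
P(Population 2 | x) = 0.26425 / 0.480469 ≈ 0.5500

0.5500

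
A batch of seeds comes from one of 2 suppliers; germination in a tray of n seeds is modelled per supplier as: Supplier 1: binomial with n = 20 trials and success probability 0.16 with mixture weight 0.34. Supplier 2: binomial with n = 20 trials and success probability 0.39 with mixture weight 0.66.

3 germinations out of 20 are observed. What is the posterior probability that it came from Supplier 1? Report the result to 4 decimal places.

Posterior ∝ prior × likelihood, so P(k | x) ∝ π_k f_k(x); normalise over all components.
Component likelihoods at x = 3 germinations out of 20:
  L_1 = 0.240998
  L_2 = 0.0151602
Unnormalised posteriors:
  π_1·L_1 = 0.34 × 0.240998 = 0.0819392
  π_2·L_2 = 0.66 × 0.0151602 = 0.0100058
Evidence: 0.0819392 + 0.0100058 = 0.0919449
P(Supplier 1 | data) = 0.0819392 / 0.0919449 ≈ 0.8912

0.8912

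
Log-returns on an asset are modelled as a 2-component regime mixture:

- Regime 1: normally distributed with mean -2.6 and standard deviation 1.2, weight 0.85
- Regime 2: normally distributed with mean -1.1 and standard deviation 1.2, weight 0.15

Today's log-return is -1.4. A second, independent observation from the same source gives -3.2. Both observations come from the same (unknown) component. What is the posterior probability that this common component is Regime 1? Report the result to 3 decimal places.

Posterior ∝ prior × likelihood, so P(k | x) ∝ P(Z=k) f_k(x); normalise over all components.
Since both observations come from the same component, the likelihood for component k is f_k(x₁)·f_k(x₂).
  f_1 = [0.201642] × [0.293388] = 0.0591594
  f_2 = [0.322223] × [0.0718978] = 0.0231671
Unnormalised posteriors:
  P(Z=1)·f_1 = 0.85 × 0.0591594 = 0.0502855
  P(Z=2)·f_2 = 0.15 × 0.0231671 = 0.00347507
Sum: 0.0502855 + 0.00347507 = 0.0537605
Responsibility of Regime 1: 0.0502855 / 0.0537605 ≈ 0.935

0.935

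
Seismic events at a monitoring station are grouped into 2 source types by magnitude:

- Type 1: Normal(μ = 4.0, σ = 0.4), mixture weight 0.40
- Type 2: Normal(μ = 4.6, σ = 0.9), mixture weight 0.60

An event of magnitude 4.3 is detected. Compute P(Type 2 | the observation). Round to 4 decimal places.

0.4552

By Bayes' theorem, P(k | x) = π_k f_k(x) / Σ_j π_j f_j(x).
Normal densities:
  p_1 = (1/(0.4·√(2π)))·exp(−(4.3−4.0)²/(2·0.4²)) = 0.997356·exp(-0.28125) = 0.752844
  p_2 = (1/(0.9·√(2π)))·exp(−(4.3−4.6)²/(2·0.9²)) = 0.443269·exp(-0.05556) = 0.419315
Weight by the priors:
  π_1·p_1 = 0.40 × 0.752844 = 0.301137
  π_2·p_2 = 0.60 × 0.419315 = 0.251589
Marginal: 0.301137 + 0.251589 = 0.552726
P(Type 2 | the observation) = 0.251589 / 0.552726 ≈ 0.4552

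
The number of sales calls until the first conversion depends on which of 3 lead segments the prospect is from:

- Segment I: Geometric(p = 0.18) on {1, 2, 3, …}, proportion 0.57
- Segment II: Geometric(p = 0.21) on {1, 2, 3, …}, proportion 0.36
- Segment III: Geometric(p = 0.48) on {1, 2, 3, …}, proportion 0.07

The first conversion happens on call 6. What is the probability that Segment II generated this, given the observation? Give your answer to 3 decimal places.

0.372

P(component k | x) = w_k·f_k(x) / marginal(x), where marginal(x) = Σ_j w_j·f_j(x).
Evaluate each component's likelihood at the observed value:
  f_I = 0.18·(1−0.18)^5 = 0.18·0.37074 = 0.0667332
  f_II = 0.21·(1−0.21)^5 = 0.21·0.307706 = 0.0646182
  f_III = 0.48·(1−0.48)^5 = 0.48·0.0380204 = 0.0182498
Prior × likelihood for each component:
  w_I·f_I = 0.57 × 0.0667332 = 0.0380379
  w_II·f_II = 0.36 × 0.0646182 = 0.0232625
  w_III·f_III = 0.07 × 0.0182498 = 0.00127749
Marginal: 0.0380379 + 0.0232625 + 0.00127749 = 0.0625779
P(Segment II | data) = 0.0232625 / 0.0625779 ≈ 0.372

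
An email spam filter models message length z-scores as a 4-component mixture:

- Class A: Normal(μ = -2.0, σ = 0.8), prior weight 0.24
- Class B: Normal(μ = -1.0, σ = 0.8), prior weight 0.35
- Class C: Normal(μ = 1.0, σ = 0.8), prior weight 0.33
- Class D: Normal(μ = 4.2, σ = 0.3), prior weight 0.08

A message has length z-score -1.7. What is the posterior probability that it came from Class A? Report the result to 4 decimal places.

0.4826

The responsibility of component k is π_k f_k(x) divided by Σ_j π_j f_j(x).
Evaluate each component's likelihood at the observed value:
  p_A = 0.464819
  p_B = 0.340069
  p_C = 0.0016764
  p_D = 1.36792e-84
Unnormalised posteriors:
  π_A·p_A = 0.24 × 0.464819 = 0.111557
  π_B·p_B = 0.35 × 0.340069 = 0.119024
  π_C·p_C = 0.33 × 0.0016764 = 0.000553212
  π_D·p_D = 0.08 × 1.36792e-84 = 1.09434e-85
Evidence: 0.111557 + 0.119024 + 0.000553212 + 1.09434e-85 = 0.231134
Responsibility of Class A: 0.111557 / 0.231134 ≈ 0.4826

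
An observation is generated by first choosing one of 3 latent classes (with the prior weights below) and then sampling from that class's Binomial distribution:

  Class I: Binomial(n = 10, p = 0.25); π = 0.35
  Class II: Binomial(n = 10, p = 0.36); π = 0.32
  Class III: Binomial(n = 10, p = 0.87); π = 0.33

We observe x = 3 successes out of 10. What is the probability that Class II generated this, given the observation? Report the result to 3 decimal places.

0.473

By Bayes' theorem, P(k | x) = w_k f_k(x) / Σ_j w_j f_j(x).
Evaluate each component's likelihood at the observed value:
  L_I = 0.250282
  L_II = 0.246234
  L_III = 4.95841e-05
Multiply by the mixture weights:
  w_I·L_I = 0.35 × 0.250282 = 0.0875988
  w_II·L_II = 0.32 × 0.246234 = 0.078795
  w_III·L_III = 0.33 × 4.95841e-05 = 1.63628e-05
Normaliser: 0.0875988 + 0.078795 + 1.63628e-05 = 0.16641
Responsibility of Class II: 0.078795 / 0.16641 ≈ 0.473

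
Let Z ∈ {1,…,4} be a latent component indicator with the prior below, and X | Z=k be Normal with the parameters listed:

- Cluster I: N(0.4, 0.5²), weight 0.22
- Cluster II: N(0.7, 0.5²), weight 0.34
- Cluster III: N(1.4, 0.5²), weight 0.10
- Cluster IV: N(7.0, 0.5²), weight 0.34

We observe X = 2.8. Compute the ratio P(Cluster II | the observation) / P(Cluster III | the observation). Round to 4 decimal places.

Posterior odds = (w_i f_i(x)) / (w_j f_j(x)); the normalising sum cancels.
Normal densities:
  p_I = (1/(0.5·√(2π)))·exp(−(2.8−0.4)²/(2·0.5²)) = 0.797885·exp(-11.52000) = 7.9226e-06
  p_II = (1/(0.5·√(2π)))·exp(−(2.8−0.7)²/(2·0.5²)) = 0.797885·exp(-8.82000) = 0.000117886
  p_III = (1/(0.5·√(2π)))·exp(−(2.8−1.4)²/(2·0.5²)) = 0.797885·exp(-3.92000) = 0.0158309
  p_IV = (1/(0.5·√(2π)))·exp(−(2.8−7.0)²/(2·0.5²)) = 0.797885·exp(-35.28000) = 3.80216e-16
Posterior odds = (w_II·p_II) / (w_III·p_III) = (0.34·0.000117886) / (0.10·0.0158309) = 4.00813e-05 / 0.00158309 ≈ 0.0253

0.0253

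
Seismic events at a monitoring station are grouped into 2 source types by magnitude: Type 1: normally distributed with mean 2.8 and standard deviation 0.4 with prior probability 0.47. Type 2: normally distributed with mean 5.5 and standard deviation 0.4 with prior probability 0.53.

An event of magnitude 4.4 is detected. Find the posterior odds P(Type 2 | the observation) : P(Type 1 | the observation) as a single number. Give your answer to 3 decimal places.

The posterior odds equal the prior odds times the likelihood ratio: (π_i/π_j)·(f_i(x)/f_j(x)).
Evaluate each component's likelihood at the observed value:
  p_1 = 0.000334576
  p_2 = 0.0227339
0.012049 / 0.000157251 ≈ 76.623

76.623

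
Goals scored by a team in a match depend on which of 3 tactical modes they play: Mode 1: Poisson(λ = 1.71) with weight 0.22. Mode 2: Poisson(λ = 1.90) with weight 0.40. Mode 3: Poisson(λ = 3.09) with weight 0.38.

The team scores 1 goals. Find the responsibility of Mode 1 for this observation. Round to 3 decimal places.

0.289

By Bayes' theorem, P(k | x) = P(Z=k) f_k(x) / Σ_j P(Z=j) f_j(x).
Component likelihoods at x = 1 goals:
  L_1 = 0.309281
  L_2 = 0.28418
  L_3 = 0.140601
Weight by the priors:
  P(Z=1)·L_1 = 0.22 × 0.309281 = 0.0680417
  P(Z=2)·L_2 = 0.40 × 0.28418 = 0.113672
  P(Z=3)·L_3 = 0.38 × 0.140601 = 0.0534284
Sum: 0.0680417 + 0.113672 + 0.0534284 = 0.235142
Responsibility of Mode 1: 0.0680417 / 0.235142 ≈ 0.289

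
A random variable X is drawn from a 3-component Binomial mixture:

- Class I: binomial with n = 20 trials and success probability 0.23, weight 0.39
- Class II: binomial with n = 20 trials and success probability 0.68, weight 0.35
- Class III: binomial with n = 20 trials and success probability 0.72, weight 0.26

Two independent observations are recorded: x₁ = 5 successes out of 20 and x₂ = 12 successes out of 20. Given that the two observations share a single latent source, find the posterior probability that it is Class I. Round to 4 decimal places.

Posterior ∝ prior × likelihood, so P(k | x) ∝ π_k f_k(x); normalise over all components.
Since both observations come from the same component, the likelihood for component k is f_k(x₁)·f_k(x₂).
  f_I = [C(20,5)·0.23^5·0.77^15 = 15504·0.000643634·0.0198317 = 0.197899] × [0.000341136] = 6.75104e-05
  f_II = [C(20,5)·0.68^5·0.32^15 = 15504·0.145393·3.77789e-08 = 8.51605e-05] × [0.135386] = 1.15295e-05
  f_III = [C(20,5)·0.72^5·0.28^15 = 15504·0.193492·5.09766e-09 = 1.52924e-05] × [0.092368] = 1.41253e-06
Weight by the priors:
  π_I·f_I = 0.39 × 6.75104e-05 = 2.63291e-05
  π_II·f_II = 0.35 × 1.15295e-05 = 4.03534e-06
  π_III·f_III = 0.26 × 1.41253e-06 = 3.67258e-07
Normaliser: 2.63291e-05 + 4.03534e-06 + 3.67258e-07 = 3.07317e-05
Responsibility of Class I: 2.63291e-05 / 3.07317e-05 ≈ 0.8567

0.8567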